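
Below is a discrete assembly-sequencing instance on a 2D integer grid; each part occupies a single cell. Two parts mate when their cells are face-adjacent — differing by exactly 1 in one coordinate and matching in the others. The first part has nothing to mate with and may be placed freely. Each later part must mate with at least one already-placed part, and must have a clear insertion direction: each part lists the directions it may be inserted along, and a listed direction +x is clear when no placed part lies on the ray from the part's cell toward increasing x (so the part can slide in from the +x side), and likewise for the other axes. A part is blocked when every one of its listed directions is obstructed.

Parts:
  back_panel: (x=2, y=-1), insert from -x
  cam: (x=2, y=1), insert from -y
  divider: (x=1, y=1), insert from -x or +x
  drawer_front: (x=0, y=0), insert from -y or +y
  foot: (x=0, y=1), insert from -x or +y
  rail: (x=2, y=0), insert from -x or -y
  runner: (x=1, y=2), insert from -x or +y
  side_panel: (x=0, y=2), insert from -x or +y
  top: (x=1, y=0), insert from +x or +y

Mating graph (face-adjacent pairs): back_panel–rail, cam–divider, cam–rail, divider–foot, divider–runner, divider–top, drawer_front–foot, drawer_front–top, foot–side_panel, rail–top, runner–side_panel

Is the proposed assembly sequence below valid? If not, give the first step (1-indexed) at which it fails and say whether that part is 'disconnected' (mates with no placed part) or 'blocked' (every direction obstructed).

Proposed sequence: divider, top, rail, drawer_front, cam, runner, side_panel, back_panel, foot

1. divider@(1, 1) [-x clear] — {divider}
2. top@(1, 0) [+x clear] — {divider, top}
3. rail@(2, 0) [-y clear] — {divider, rail, top}
4. drawer_front@(0, 0) [-y clear] — {divider, drawer_front, rail, top}
5. cam@(2, 1) — -y all obstructed ⇒ blocked

Invalid at step 5 (blocked)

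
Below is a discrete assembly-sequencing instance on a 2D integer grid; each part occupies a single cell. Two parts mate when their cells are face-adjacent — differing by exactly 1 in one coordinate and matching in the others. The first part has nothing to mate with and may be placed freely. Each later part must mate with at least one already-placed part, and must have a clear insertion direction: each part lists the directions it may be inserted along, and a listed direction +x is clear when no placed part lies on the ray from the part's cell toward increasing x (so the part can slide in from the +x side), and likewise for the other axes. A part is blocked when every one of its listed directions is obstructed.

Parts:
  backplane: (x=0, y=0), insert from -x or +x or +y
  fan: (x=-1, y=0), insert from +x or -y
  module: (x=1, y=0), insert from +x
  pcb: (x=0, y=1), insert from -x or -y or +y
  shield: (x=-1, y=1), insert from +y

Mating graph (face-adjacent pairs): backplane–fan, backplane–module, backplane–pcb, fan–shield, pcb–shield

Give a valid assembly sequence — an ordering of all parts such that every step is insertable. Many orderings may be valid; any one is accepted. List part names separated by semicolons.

module; backplane; pcb; shield; fan

1. module@(1, 0) [+x clear] — {module}
2. backplane@(0, 0) [-x clear] — {backplane, module}
3. pcb@(0, 1) [-x clear] — {backplane, module, pcb}
4. shield@(-1, 1) [+y clear] — {backplane, module, pcb, shield}
5. fan@(-1, 0) [-y clear] — {backplane, fan, module, pcb, shield}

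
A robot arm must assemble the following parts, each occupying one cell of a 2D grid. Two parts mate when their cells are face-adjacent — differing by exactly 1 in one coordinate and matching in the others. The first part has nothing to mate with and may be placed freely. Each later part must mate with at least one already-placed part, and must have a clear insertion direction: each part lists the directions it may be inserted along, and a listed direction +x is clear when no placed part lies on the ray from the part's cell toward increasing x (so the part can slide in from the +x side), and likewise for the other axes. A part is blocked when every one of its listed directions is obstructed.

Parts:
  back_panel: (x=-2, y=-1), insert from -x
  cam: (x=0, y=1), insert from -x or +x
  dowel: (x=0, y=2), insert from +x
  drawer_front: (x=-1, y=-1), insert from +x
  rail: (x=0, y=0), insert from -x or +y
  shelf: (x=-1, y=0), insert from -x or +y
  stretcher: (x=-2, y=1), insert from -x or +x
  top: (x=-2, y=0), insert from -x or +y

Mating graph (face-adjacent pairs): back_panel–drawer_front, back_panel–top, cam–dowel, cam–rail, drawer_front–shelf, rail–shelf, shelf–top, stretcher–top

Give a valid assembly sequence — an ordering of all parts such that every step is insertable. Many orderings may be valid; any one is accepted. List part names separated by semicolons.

rail; cam; shelf; top; back_panel; dowel; drawer_front; stretcher

1. rail@(0, 0) [-x clear] — {rail}
2. cam@(0, 1) [-x clear] — {cam, rail}
3. shelf@(-1, 0) [-x clear] — {cam, rail, shelf}
4. top@(-2, 0) [-x clear] — {cam, rail, shelf, top}
5. back_panel@(-2, -1) [-x clear] — {back_panel, cam, rail, shelf, top}
6. dowel@(0, 2) [+x clear] — {back_panel, cam, dowel, rail, shelf, top}
7. drawer_front@(-1, -1) [+x clear] — {back_panel, cam, dowel, drawer_front, rail, shelf, top}
8. stretcher@(-2, 1) [-x clear] — {back_panel, cam, dowel, drawer_front, rail, shelf, stretcher, top}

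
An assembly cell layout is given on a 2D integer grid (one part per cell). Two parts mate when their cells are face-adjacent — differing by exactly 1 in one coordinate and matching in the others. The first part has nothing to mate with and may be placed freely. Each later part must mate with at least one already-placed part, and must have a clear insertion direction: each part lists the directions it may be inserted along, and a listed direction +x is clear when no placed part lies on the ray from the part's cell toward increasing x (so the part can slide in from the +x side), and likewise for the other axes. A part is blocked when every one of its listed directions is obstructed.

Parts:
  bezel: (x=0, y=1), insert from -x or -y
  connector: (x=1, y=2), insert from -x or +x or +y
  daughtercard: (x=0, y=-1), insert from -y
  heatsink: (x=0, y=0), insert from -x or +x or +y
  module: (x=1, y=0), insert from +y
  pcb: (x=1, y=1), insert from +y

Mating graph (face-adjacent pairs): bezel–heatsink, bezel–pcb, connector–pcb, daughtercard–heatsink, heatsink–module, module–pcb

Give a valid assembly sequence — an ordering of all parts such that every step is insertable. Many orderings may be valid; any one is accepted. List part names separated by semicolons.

1. daughtercard@(0, -1) [-y clear] — {daughtercard}
2. heatsink@(0, 0) [-x clear] — {daughtercard, heatsink}
3. bezel@(0, 1) [-x clear] — {bezel, daughtercard, heatsink}
4. module@(1, 0) [+y clear] — {bezel, daughtercard, heatsink, module}
5. pcb@(1, 1) [+y clear] — {bezel, daughtercard, heatsink, module, pcb}
6. connector@(1, 2) [-x clear] — {bezel, connector, daughtercard, heatsink, module, pcb}

daughtercard; heatsink; bezel; module; pcb; connector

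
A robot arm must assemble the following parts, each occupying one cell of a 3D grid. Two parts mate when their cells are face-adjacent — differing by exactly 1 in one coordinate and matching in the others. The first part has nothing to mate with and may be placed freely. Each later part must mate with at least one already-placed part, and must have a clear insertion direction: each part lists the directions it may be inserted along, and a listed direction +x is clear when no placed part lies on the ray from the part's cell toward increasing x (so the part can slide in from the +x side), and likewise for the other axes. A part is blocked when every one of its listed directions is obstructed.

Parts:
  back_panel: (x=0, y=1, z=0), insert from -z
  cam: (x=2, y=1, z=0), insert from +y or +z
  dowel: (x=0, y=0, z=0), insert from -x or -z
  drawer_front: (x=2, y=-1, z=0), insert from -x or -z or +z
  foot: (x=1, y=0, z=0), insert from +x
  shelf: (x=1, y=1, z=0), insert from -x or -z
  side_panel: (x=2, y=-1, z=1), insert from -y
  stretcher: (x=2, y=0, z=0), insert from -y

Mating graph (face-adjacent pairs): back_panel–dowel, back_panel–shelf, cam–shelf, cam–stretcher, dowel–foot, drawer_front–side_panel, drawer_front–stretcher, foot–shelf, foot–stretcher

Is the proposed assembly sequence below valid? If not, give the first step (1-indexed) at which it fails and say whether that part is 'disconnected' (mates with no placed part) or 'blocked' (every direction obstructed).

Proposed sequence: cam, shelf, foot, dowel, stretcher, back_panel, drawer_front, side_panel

Valid

1. cam@(2, 1, 0) [+y clear] — {cam}
2. shelf@(1, 1, 0) [-x clear] — {cam, shelf}
3. foot@(1, 0, 0) [+x clear] — {cam, foot, shelf}
4. dowel@(0, 0, 0) [-x clear] — {cam, dowel, foot, shelf}
5. stretcher@(2, 0, 0) [-y clear] — {cam, dowel, foot, shelf, stretcher}
6. back_panel@(0, 1, 0) [-z clear] — {back_panel, cam, dowel, foot, shelf, stretcher}
7. drawer_front@(2, -1, 0) [-x clear] — {back_panel, cam, dowel, drawer_front, foot, shelf, stretcher}
8. side_panel@(2, -1, 1) [-y clear] — {back_panel, cam, dowel, drawer_front, foot, shelf, side_panel, stretcher}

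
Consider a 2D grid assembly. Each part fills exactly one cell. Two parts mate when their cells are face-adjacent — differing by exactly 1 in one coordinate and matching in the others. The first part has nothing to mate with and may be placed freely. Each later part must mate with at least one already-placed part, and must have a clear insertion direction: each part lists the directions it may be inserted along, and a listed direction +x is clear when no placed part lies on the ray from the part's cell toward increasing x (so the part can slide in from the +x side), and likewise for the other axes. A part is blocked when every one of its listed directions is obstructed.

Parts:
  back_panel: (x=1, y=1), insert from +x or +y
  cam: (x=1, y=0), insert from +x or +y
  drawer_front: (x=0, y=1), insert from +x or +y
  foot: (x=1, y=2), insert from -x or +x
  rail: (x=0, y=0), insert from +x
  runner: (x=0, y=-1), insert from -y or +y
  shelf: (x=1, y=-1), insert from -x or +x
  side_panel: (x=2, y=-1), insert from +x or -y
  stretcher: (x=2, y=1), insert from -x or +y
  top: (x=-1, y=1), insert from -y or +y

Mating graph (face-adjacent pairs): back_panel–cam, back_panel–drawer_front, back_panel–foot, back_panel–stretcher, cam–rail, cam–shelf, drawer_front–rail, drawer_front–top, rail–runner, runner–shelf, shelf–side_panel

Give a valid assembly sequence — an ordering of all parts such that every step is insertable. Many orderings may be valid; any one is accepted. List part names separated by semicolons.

1. runner@(0, -1) [-y clear] — {runner}
2. rail@(0, 0) [+x clear] — {rail, runner}
3. cam@(1, 0) [+x clear] — {cam, rail, runner}
4. back_panel@(1, 1) [+x clear] — {back_panel, cam, rail, runner}
5. foot@(1, 2) [-x clear] — {back_panel, cam, foot, rail, runner}
6. stretcher@(2, 1) [+y clear] — {back_panel, cam, foot, rail, runner, stretcher}
7. drawer_front@(0, 1) [+y clear] — {back_panel, cam, drawer_front, foot, rail, runner, stretcher}
8. top@(-1, 1) [-y clear] — {back_panel, cam, drawer_front, foot, rail, runner, stretcher, top}
9. shelf@(1, -1) [+x clear] — {back_panel, cam, drawer_front, foot, rail, runner, shelf, stretcher, top}
10. side_panel@(2, -1) [+x clear] — {back_panel, cam, drawer_front, foot, rail, runner, shelf, side_panel, stretcher, top}

runner; rail; cam; back_panel; foot; stretcher; drawer_front; top; shelf; side_panel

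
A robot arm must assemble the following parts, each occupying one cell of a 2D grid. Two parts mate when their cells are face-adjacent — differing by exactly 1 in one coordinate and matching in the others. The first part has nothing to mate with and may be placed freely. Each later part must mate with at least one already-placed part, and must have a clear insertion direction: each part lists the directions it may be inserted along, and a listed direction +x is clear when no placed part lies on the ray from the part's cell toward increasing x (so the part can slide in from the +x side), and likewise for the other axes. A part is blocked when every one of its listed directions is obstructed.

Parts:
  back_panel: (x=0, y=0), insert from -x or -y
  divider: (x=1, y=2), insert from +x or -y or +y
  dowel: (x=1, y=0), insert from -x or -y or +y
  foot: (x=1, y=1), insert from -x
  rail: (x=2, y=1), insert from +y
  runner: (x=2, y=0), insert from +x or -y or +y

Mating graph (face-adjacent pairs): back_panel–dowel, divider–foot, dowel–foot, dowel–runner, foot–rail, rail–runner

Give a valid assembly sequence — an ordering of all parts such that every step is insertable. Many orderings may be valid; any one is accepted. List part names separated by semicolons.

1. back_panel@(0, 0) [-x clear] — {back_panel}
2. dowel@(1, 0) [-y clear] — {back_panel, dowel}
3. runner@(2, 0) [+x clear] — {back_panel, dowel, runner}
4. rail@(2, 1) [+y clear] — {back_panel, dowel, rail, runner}
5. foot@(1, 1) [-x clear] — {back_panel, dowel, foot, rail, runner}
6. divider@(1, 2) [+x clear] — {back_panel, divider, dowel, foot, rail, runner}

back_panel; dowel; runner; rail; foot; divider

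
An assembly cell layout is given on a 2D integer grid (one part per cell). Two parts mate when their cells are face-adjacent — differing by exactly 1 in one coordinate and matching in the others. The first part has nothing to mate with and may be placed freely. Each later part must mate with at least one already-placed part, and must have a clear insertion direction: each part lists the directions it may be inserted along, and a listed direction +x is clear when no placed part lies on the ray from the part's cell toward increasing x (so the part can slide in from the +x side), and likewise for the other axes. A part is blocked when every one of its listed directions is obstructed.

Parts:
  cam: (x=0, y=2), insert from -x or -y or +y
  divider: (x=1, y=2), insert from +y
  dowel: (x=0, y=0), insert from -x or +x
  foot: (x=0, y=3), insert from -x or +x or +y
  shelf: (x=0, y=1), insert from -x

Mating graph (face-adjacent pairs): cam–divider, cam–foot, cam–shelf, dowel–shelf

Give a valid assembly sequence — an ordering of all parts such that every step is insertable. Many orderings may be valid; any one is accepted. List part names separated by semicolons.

foot; cam; shelf; dowel; divider

1. foot@(0, 3) [-x clear] — {foot}
2. cam@(0, 2) [-x clear] — {cam, foot}
3. shelf@(0, 1) [-x clear] — {cam, foot, shelf}
4. dowel@(0, 0) [-x clear] — {cam, dowel, foot, shelf}
5. divider@(1, 2) [+y clear] — {cam, divider, dowel, foot, shelf}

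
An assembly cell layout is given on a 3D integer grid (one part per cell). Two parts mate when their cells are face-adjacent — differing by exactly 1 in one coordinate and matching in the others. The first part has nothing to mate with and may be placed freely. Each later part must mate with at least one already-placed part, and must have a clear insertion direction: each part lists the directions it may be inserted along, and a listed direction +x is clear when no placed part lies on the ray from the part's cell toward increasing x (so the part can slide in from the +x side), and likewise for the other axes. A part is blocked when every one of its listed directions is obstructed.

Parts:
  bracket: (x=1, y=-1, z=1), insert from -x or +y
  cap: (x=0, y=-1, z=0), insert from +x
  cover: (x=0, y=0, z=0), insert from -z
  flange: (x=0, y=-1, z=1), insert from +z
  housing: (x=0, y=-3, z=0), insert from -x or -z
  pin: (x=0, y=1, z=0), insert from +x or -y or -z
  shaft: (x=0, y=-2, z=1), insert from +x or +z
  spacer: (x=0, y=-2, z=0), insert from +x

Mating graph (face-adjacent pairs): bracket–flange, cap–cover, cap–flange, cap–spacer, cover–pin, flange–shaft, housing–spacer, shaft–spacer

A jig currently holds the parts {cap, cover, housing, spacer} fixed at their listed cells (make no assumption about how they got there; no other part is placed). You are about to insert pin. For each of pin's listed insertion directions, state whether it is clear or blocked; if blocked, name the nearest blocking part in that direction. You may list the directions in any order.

+x: ray from pin(0, 1, 0) has no placed part ⇒ clear
-y: nearest on ray is cover@(0, 0, 0) ⇒ blocked
-z: ray from pin(0, 1, 0) has no placed part ⇒ clear

+x: clear; -y: blocked by cover; -z: clear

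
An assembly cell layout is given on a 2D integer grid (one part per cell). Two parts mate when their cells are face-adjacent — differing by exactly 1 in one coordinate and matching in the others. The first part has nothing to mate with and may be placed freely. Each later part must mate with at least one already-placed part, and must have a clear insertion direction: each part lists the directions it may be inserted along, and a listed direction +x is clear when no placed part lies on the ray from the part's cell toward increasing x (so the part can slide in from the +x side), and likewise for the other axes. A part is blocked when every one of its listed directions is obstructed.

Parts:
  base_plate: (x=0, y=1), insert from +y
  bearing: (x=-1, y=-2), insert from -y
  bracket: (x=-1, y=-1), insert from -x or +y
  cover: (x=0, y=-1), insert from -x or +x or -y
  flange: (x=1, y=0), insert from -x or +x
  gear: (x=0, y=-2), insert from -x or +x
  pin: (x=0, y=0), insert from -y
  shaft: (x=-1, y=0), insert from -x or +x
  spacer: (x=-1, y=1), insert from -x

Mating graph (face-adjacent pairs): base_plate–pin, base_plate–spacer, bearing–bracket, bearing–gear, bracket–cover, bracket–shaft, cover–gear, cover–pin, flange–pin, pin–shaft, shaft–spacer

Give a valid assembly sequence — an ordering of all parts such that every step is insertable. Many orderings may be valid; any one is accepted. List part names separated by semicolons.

1. base_plate@(0, 1) [+y clear] — {base_plate}
2. pin@(0, 0) [-y clear] — {base_plate, pin}
3. cover@(0, -1) [-x clear] — {base_plate, cover, pin}
4. gear@(0, -2) [-x clear] — {base_plate, cover, gear, pin}
5. bearing@(-1, -2) [-y clear] — {base_plate, bearing, cover, gear, pin}
6. shaft@(-1, 0) [-x clear] — {base_plate, bearing, cover, gear, pin, shaft}
7. bracket@(-1, -1) [-x clear] — {base_plate, bearing, bracket, cover, gear, pin, shaft}
8. spacer@(-1, 1) [-x clear] — {base_plate, bearing, bracket, cover, gear, pin, shaft, spacer}
9. flange@(1, 0) [+x clear] — {base_plate, bearing, bracket, cover, flange, gear, pin, shaft, spacer}

base_plate; pin; cover; gear; bearing; shaft; bracket; spacer; flange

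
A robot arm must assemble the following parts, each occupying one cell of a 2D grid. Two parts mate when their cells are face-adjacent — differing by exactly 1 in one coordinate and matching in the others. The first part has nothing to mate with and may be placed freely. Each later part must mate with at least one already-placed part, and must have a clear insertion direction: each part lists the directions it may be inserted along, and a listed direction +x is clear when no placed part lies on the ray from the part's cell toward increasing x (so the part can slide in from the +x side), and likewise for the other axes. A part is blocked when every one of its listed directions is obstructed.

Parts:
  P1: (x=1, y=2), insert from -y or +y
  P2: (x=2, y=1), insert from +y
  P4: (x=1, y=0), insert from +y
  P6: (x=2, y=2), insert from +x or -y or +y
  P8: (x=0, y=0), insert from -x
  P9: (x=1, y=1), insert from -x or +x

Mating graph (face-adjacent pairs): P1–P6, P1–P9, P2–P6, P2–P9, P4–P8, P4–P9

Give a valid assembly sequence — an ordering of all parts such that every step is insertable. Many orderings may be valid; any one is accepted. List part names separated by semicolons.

1. P4@(1, 0) [+y clear] — {P4}
2. P9@(1, 1) [-x clear] — {P4, P9}
3. P1@(1, 2) [+y clear] — {P1, P4, P9}
4. P2@(2, 1) [+y clear] — {P1, P2, P4, P9}
5. P6@(2, 2) [+x clear] — {P1, P2, P4, P6, P9}
6. P8@(0, 0) [-x clear] — {P1, P2, P4, P6, P8, P9}

P4; P9; P1; P2; P6; P8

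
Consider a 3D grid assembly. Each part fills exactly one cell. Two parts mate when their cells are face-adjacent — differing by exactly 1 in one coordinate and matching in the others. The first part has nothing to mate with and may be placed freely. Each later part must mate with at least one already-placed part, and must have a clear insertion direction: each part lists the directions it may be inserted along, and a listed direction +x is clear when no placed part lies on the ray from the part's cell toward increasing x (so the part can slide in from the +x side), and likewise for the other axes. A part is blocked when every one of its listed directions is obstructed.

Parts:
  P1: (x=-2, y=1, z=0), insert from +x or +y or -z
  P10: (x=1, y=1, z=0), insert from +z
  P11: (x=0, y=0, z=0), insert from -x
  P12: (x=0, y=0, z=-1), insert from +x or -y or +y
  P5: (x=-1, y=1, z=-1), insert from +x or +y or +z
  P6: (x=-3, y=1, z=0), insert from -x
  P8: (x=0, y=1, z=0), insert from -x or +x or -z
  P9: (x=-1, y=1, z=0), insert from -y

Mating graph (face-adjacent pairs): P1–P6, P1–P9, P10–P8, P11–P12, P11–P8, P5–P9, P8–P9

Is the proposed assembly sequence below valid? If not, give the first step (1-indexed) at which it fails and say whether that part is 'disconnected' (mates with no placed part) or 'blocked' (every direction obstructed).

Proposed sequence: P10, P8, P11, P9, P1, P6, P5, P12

Valid

1. P10@(1, 1, 0) [+z clear] — {P10}
2. P8@(0, 1, 0) [-x clear] — {P10, P8}
3. P11@(0, 0, 0) [-x clear] — {P10, P11, P8}
4. P9@(-1, 1, 0) [-y clear] — {P10, P11, P8, P9}
5. P1@(-2, 1, 0) [+y clear] — {P1, P10, P11, P8, P9}
6. P6@(-3, 1, 0) [-x clear] — {P1, P10, P11, P6, P8, P9}
7. P5@(-1, 1, -1) [+x clear] — {P1, P10, P11, P5, P6, P8, P9}
8. P12@(0, 0, -1) [+x clear] — {P1, P10, P11, P12, P5, P6, P8, P9}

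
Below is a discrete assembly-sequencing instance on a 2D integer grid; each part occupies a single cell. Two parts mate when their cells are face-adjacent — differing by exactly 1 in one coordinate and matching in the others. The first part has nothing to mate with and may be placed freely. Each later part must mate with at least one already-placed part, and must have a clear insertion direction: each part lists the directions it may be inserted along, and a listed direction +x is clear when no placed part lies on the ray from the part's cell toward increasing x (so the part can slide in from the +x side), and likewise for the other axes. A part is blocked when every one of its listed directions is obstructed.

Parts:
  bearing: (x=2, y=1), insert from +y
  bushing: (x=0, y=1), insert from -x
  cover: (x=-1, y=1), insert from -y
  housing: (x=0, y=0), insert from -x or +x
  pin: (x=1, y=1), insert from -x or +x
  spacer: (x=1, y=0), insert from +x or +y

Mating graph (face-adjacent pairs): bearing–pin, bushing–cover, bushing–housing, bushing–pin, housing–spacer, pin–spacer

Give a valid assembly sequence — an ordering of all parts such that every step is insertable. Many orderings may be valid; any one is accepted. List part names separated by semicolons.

spacer; housing; bushing; cover; pin; bearing

1. spacer@(1, 0) [+x clear] — {spacer}
2. housing@(0, 0) [-x clear] — {housing, spacer}
3. bushing@(0, 1) [-x clear] — {bushing, housing, spacer}
4. cover@(-1, 1) [-y clear] — {bushing, cover, housing, spacer}
5. pin@(1, 1) [+x clear] — {bushing, cover, housing, pin, spacer}
6. bearing@(2, 1) [+y clear] — {bearing, bushing, cover, housing, pin, spacer}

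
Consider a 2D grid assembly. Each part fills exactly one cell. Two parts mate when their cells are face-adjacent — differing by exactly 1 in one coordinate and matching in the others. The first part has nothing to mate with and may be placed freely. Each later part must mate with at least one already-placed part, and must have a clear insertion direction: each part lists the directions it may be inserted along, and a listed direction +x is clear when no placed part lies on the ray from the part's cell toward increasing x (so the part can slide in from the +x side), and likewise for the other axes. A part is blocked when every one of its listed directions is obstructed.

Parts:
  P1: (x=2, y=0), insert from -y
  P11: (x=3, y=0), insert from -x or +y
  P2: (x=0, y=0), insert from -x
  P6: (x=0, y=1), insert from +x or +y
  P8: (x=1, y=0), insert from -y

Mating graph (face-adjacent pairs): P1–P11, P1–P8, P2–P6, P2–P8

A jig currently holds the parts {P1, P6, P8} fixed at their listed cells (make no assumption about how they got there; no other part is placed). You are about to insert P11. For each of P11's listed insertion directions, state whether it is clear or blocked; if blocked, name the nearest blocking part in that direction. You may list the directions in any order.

+y: clear; -x: blocked by P1

-x: nearest on ray is P1@(2, 0) ⇒ blocked
+y: ray from P11(3, 0) has no placed part ⇒ clear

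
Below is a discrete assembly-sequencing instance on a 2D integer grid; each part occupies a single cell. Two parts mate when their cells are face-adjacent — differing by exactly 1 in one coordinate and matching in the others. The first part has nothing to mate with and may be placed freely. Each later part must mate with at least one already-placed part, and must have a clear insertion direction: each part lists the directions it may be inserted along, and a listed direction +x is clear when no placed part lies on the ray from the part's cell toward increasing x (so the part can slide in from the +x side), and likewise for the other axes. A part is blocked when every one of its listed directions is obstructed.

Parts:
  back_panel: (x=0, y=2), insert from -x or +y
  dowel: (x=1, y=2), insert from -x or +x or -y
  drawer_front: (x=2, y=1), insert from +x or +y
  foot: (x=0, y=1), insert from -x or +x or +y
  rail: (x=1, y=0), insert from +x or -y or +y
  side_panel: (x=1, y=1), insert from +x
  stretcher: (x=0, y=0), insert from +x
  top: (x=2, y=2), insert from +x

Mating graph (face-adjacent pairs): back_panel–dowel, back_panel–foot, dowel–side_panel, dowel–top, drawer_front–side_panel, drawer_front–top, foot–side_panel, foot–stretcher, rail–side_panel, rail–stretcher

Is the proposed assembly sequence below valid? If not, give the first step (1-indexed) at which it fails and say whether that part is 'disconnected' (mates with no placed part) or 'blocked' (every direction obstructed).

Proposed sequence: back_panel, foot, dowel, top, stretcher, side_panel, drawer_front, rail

Valid

1. back_panel@(0, 2) [-x clear] — {back_panel}
2. foot@(0, 1) [-x clear] — {back_panel, foot}
3. dowel@(1, 2) [+x clear] — {back_panel, dowel, foot}
4. top@(2, 2) [+x clear] — {back_panel, dowel, foot, top}
5. stretcher@(0, 0) [+x clear] — {back_panel, dowel, foot, stretcher, top}
6. side_panel@(1, 1) [+x clear] — {back_panel, dowel, foot, side_panel, stretcher, top}
7. drawer_front@(2, 1) [+x clear] — {back_panel, dowel, drawer_front, foot, side_panel, stretcher, top}
8. rail@(1, 0) [+x clear] — {back_panel, dowel, drawer_front, foot, rail, side_panel, stretcher, top}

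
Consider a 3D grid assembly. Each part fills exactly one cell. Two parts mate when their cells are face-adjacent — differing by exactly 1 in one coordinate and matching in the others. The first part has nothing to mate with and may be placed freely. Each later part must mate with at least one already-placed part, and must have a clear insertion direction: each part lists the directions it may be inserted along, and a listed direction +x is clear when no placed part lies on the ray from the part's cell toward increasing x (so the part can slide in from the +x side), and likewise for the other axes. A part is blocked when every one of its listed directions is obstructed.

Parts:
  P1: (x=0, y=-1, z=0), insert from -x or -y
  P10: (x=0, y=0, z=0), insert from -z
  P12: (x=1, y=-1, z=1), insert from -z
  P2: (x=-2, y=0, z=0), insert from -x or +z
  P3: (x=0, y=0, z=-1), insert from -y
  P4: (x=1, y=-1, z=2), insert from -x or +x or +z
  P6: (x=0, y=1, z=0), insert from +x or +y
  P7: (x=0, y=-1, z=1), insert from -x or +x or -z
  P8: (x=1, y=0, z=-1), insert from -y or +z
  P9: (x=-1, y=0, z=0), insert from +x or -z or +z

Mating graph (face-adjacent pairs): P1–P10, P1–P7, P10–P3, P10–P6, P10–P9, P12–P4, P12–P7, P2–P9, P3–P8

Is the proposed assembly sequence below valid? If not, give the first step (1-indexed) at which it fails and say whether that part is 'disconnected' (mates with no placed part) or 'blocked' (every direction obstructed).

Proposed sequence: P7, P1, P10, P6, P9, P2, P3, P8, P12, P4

Valid

1. P7@(0, -1, 1) [-x clear] — {P7}
2. P1@(0, -1, 0) [-x clear] — {P1, P7}
3. P10@(0, 0, 0) [-z clear] — {P1, P10, P7}
4. P6@(0, 1, 0) [+x clear] — {P1, P10, P6, P7}
5. P9@(-1, 0, 0) [-z clear] — {P1, P10, P6, P7, P9}
6. P2@(-2, 0, 0) [-x clear] — {P1, P10, P2, P6, P7, P9}
7. P3@(0, 0, -1) [-y clear] — {P1, P10, P2, P3, P6, P7, P9}
8. P8@(1, 0, -1) [-y clear] — {P1, P10, P2, P3, P6, P7, P8, P9}
9. P12@(1, -1, 1) [-z clear] — {P1, P10, P12, P2, P3, P6, P7, P8, P9}
10. P4@(1, -1, 2) [-x clear] — {P1, P10, P12, P2, P3, P4, P6, P7, P8, P9}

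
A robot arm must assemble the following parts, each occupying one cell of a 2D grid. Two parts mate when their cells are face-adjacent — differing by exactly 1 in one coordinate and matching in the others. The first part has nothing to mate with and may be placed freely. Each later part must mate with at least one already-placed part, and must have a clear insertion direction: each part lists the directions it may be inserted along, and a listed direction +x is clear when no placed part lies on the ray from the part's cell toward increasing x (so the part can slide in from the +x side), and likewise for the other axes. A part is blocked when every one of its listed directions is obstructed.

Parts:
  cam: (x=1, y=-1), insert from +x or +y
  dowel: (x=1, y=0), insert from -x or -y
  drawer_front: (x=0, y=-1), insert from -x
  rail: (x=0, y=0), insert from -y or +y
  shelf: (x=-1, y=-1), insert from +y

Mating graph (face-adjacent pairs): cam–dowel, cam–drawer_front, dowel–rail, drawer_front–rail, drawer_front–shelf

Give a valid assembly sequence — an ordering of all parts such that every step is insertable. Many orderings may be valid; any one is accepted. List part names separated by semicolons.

1. rail@(0, 0) [-y clear] — {rail}
2. drawer_front@(0, -1) [-x clear] — {drawer_front, rail}
3. shelf@(-1, -1) [+y clear] — {drawer_front, rail, shelf}
4. dowel@(1, 0) [-y clear] — {dowel, drawer_front, rail, shelf}
5. cam@(1, -1) [+x clear] — {cam, dowel, drawer_front, rail, shelf}

rail; drawer_front; shelf; dowel; cam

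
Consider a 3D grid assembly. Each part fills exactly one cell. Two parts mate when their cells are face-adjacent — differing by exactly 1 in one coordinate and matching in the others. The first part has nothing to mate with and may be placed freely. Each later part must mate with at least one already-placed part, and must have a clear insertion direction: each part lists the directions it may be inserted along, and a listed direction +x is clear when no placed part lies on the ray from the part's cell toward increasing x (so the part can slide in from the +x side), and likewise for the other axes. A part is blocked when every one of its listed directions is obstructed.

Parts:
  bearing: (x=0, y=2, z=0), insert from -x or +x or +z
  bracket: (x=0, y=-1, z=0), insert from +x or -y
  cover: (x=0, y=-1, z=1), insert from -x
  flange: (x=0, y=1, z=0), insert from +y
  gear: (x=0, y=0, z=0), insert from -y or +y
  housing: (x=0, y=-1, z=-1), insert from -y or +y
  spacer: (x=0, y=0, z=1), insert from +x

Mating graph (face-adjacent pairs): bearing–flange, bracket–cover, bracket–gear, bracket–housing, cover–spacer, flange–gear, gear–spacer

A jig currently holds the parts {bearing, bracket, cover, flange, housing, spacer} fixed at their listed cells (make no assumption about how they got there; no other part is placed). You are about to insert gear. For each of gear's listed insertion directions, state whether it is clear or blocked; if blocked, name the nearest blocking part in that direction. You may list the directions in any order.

+y: blocked by flange; -y: blocked by bracket

-y: nearest on ray is bracket@(0, -1, 0) ⇒ blocked
+y: nearest on ray is flange@(0, 1, 0) ⇒ blocked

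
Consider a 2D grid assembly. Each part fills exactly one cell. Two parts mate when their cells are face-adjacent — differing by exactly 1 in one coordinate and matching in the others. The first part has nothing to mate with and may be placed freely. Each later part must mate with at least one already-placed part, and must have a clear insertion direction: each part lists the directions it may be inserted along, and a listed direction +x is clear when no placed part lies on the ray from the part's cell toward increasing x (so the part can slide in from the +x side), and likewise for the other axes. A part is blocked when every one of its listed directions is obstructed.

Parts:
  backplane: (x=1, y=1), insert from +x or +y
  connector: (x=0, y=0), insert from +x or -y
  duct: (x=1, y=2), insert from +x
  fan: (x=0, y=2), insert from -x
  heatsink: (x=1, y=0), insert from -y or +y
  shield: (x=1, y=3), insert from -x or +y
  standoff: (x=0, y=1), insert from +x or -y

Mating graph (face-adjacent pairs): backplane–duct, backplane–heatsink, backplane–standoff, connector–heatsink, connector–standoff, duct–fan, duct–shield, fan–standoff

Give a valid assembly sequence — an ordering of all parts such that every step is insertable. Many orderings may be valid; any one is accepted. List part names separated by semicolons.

1. fan@(0, 2) [-x clear] — {fan}
2. standoff@(0, 1) [+x clear] — {fan, standoff}
3. connector@(0, 0) [+x clear] — {connector, fan, standoff}
4. duct@(1, 2) [+x clear] — {connector, duct, fan, standoff}
5. backplane@(1, 1) [+x clear] — {backplane, connector, duct, fan, standoff}
6. shield@(1, 3) [-x clear] — {backplane, connector, duct, fan, shield, standoff}
7. heatsink@(1, 0) [-y clear] — {backplane, connector, duct, fan, heatsink, shield, standoff}

fan; standoff; connector; duct; backplane; shield; heatsink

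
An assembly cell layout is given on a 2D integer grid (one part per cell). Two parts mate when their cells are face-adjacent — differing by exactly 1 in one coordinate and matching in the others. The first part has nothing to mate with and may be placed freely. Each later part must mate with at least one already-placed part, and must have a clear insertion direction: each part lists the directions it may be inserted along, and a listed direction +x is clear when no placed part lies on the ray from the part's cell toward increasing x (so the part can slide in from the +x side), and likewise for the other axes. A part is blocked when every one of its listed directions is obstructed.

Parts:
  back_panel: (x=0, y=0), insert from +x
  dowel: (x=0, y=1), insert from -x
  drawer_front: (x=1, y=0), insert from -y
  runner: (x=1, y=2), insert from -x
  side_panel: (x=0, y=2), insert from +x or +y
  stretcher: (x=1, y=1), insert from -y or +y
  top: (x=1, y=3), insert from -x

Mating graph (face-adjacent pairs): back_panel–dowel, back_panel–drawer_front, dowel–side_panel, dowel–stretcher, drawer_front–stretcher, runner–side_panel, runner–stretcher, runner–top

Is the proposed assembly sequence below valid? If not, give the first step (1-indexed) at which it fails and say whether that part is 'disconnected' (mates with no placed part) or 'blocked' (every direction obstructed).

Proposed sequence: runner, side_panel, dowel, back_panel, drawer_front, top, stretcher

1. runner@(1, 2) [-x clear] — {runner}
2. side_panel@(0, 2) [+y clear] — {runner, side_panel}
3. dowel@(0, 1) [-x clear] — {dowel, runner, side_panel}
4. back_panel@(0, 0) [+x clear] — {back_panel, dowel, runner, side_panel}
5. drawer_front@(1, 0) [-y clear] — {back_panel, dowel, drawer_front, runner, side_panel}
6. top@(1, 3) [-x clear] — {back_panel, dowel, drawer_front, runner, side_panel, top}
7. stretcher@(1, 1) — -y/+y all obstructed ⇒ blocked

Invalid at step 7 (blocked)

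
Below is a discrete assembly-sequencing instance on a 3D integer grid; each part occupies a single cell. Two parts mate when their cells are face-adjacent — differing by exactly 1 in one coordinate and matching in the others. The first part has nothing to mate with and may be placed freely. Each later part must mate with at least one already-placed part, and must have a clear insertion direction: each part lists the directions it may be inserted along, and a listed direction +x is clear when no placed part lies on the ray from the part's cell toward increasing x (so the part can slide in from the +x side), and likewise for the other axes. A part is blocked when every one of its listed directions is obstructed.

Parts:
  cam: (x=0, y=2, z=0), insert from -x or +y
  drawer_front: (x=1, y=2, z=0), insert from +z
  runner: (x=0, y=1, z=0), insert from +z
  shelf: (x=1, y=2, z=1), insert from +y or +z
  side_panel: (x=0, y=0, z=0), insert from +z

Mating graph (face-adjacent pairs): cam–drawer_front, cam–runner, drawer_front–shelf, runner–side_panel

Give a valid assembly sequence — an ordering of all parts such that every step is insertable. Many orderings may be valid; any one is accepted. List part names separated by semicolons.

1. drawer_front@(1, 2, 0) [+z clear] — {drawer_front}
2. shelf@(1, 2, 1) [+y clear] — {drawer_front, shelf}
3. cam@(0, 2, 0) [-x clear] — {cam, drawer_front, shelf}
4. runner@(0, 1, 0) [+z clear] — {cam, drawer_front, runner, shelf}
5. side_panel@(0, 0, 0) [+z clear] — {cam, drawer_front, runner, shelf, side_panel}

drawer_front; shelf; cam; runner; side_panel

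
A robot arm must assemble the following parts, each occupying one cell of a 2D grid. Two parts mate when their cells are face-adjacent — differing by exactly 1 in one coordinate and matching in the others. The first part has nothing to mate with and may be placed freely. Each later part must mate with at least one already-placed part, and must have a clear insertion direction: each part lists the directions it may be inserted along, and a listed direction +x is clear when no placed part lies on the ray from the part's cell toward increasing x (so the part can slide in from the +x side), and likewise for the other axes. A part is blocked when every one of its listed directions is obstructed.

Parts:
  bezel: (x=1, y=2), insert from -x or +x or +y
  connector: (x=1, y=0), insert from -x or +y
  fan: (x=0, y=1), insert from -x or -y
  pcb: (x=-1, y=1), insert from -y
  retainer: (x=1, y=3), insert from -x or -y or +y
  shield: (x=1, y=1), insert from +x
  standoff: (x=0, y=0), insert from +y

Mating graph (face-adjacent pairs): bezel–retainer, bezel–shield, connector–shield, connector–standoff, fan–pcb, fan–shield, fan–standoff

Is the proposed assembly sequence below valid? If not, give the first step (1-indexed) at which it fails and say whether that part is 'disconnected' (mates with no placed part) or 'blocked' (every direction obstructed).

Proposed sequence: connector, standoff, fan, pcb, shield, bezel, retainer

Valid

1. connector@(1, 0) [-x clear] — {connector}
2. standoff@(0, 0) [+y clear] — {connector, standoff}
3. fan@(0, 1) [-x clear] — {connector, fan, standoff}
4. pcb@(-1, 1) [-y clear] — {connector, fan, pcb, standoff}
5. shield@(1, 1) [+x clear] — {connector, fan, pcb, shield, standoff}
6. bezel@(1, 2) [-x clear] — {bezel, connector, fan, pcb, shield, standoff}
7. retainer@(1, 3) [-x clear] — {bezel, connector, fan, pcb, retainer, shield, standoff}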